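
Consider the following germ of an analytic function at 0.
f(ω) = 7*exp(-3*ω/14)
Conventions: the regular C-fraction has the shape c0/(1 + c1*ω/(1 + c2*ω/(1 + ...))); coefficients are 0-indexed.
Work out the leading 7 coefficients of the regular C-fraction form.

The regular C-fraction coefficients are [7, 3/14, -3/28, 1/28, -1/28, 3/140, -3/140].

Taylor coefficients (expand at 0): a_0 = 7, a_1 = -3/2, a_2 = 9/56, a_3 = -9/784, a_4 = 27/43904, a_5 = -81/3073280, a_6 = 81/86051840.
c0 = a_0 = 7. Peel one level at a time: if S = 1 + c*ω/S' with S'(0) = 1, then c is the ω-coefficient of S and S' = c*ω/(S - 1).
S_1 = c0/f = 1 + (3/14)*ω + (9/392)*ω^2 + ...; c1 = 3/14.
S_2 = c1*ω/(S_1 - 1) = 1 + (-3/28)*ω + (3/784)*ω^2 + ...; c2 = -3/28.
S_3 = c2*ω/(S_2 - 1) = 1 + (1/28)*ω + (1/784)*ω^2 + ...; c3 = 1/28.
S_4 = c3*ω/(S_3 - 1) = 1 + (-1/28)*ω + (3/3920)*ω^2 + ...; c4 = -1/28.
S_5 = c4*ω/(S_4 - 1) = 1 + (3/140)*ω + (9/19600)*ω^2 + ...; c5 = 3/140.
S_6 = c5*ω/(S_5 - 1) = 1 + (-3/140)*ω + ...; c6 = -3/140.


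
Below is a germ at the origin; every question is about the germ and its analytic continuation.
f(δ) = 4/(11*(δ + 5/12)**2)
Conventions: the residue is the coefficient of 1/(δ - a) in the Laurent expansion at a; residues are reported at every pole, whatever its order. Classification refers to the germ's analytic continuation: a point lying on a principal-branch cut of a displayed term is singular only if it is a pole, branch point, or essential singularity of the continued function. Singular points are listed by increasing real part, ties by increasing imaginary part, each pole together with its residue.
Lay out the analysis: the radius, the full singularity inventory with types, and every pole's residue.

Denominator factor (δ + 5/12)^2: pole of order 2 at -5/12, modulus 5/12.
The radius of convergence is the smallest modulus among the singular points: 5/12.
At the order-2 pole -5/12 set g(δ) = (δ - (-5/12))^2*f(δ) = 4/11.
Order-2 pole: residue = g'(a); g'(-5/12) = 0, so the residue is 0.

Radius of convergence at 0: 5/12.
At -5/12: a pole of order 2; residue 0.


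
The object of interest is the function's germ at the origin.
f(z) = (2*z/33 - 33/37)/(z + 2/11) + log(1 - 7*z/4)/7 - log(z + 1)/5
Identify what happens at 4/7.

The point is a logarithmic branch point.

The term (1/7)*log(1 - z/(4/7)) has argument 1 - 4/7/(4/7) = 0 at 4/7: a logarithmic (infinitely-sheeted) branch point; the remaining terms are analytic or single-valued there.


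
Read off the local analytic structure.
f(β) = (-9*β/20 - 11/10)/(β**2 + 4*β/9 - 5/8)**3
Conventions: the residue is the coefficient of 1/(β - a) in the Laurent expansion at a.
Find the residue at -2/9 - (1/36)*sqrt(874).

The residue is (1417176/83453453)*sqrt(874).

The factor β**2 + 4*β/9 - 5/8 splits as (β - a)(β - a') with a = -2/9 - (1/36)*sqrt(874), a' = -2/9 + (1/36)*sqrt(874). At the order-3 pole a set g(β) = (β - a)^3*f(β) = [-9*β/20 - 11/10] / (β - a')^3.
Order-3 pole: residue = g''(a)/2; g''(-2/9 - (1/36)*sqrt(874)) = (2834352/83453453)*sqrt(874), so the residue is (1417176/83453453)*sqrt(874).


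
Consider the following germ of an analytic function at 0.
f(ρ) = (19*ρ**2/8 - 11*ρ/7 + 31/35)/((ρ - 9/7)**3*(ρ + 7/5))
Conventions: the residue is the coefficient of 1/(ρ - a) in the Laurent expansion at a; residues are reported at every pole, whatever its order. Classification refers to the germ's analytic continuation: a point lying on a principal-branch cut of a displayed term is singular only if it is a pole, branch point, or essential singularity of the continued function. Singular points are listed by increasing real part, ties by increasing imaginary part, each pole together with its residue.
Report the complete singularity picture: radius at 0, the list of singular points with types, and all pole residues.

Radius of convergence at 0: 9/7.
At -7/5: a pole of order 1; residue -2655065/6644672.
At 9/7: a pole of order 3; residue 2655065/6644672.

Denominator factor (ρ + 7/5): pole of order 1 at -7/5, modulus 7/5.
Denominator factor (ρ - 9/7)^3: pole of order 3 at 9/7, modulus 9/7.
The radius of convergence is the smallest modulus among the singular points: 9/7.
At the order-1 pole -7/5 set g(ρ) = (ρ - (-7/5))*f(ρ) = (19*ρ**2/8 - 11*ρ/7 + 31/35)/(ρ - 9/7)**3.
Simple pole: residue = g(a) at a = -7/5, which is -2655065/6644672.
At the order-3 pole 9/7 set g(ρ) = (ρ - (9/7))^3*f(ρ) = (19*ρ**2/8 - 11*ρ/7 + 31/35)/(ρ + 7/5).
Order-3 pole: residue = g''(a)/2; g''(9/7) = 2655065/3322336, so the residue is 2655065/6644672.
List the singular points by increasing real part (a conjugate pair: the negative imaginary part first).


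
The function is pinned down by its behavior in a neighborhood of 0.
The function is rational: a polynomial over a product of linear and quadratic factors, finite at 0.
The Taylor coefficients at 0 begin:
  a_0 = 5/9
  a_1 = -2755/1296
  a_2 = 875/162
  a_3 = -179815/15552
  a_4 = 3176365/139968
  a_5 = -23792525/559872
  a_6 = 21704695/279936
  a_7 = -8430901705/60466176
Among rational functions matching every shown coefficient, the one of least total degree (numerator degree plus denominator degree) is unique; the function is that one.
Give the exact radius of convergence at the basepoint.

No rational of total degree below 5 reproduces all 8 coefficients; solving the [1/4] Pade equations on them gives f(μ) = (5*μ/36 + 4/5)/((μ + 6/5)**2*(μ**2 + 7*μ/3 + 1)), whose expansion matches every shown term.
Denominator factor (μ**2 + 7*μ/3 + 1): discriminant 13/9, real irrational roots -7/6 + (1/6)*sqrt(13) and -7/6 - (1/6)*sqrt(13); poles of order 1, moduli 7/6 - (1/6)*sqrt(13) and 7/6 + (1/6)*sqrt(13).
Denominator factor (μ + 6/5)^2: pole of order 2 at -6/5, modulus 6/5.
The radius of convergence is the smallest modulus among the singular points: 7/6 - (1/6)*sqrt(13).

The radius of convergence is 7/6 - (1/6)*sqrt(13).


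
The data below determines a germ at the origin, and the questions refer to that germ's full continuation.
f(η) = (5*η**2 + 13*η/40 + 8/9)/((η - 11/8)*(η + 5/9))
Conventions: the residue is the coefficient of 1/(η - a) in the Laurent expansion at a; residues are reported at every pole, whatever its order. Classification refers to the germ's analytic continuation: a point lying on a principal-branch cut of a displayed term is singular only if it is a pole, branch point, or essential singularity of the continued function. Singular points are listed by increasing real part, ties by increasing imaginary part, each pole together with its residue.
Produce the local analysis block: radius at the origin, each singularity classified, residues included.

Radius of convergence at 0: 5/9.
At -5/9: a pole of order 1; residue -1459/1251.
At 11/8: a pole of order 1; residue 3884/695.

Denominator factor (η - 11/8): pole of order 1 at 11/8, modulus 11/8.
Denominator factor (η + 5/9): pole of order 1 at -5/9, modulus 5/9.
The radius of convergence is the smallest modulus among the singular points: 5/9.
At the order-1 pole -5/9 set g(η) = (η - (-5/9))*f(η) = (5*η**2 + 13*η/40 + 8/9)/(η - 11/8).
Simple pole: residue = g(a) at a = -5/9, which is -1459/1251.
At the order-1 pole 11/8 set g(η) = (η - (11/8))*f(η) = (5*η**2 + 13*η/40 + 8/9)/(η + 5/9).
Simple pole: residue = g(a) at a = 11/8, which is 3884/695.
List the singular points by increasing real part (a conjugate pair: the negative imaginary part first).


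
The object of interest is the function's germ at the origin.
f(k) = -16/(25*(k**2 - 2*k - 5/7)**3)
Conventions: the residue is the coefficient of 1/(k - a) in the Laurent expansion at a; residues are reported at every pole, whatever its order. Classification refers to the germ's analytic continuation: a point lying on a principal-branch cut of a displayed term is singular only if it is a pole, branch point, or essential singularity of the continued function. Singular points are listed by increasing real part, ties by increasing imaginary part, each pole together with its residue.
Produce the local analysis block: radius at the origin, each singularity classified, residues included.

Radius of convergence at 0: -1 + (2/7)*sqrt(21).
At 1 - (2/7)*sqrt(21): a pole of order 3; residue (49/7200)*sqrt(21).
At 1 + (2/7)*sqrt(21): a pole of order 3; residue -(49/7200)*sqrt(21).

Denominator factor (k**2 - 2*k - 5/7)^3: discriminant 48/7, real irrational roots 1 + (2/7)*sqrt(21) and 1 - (2/7)*sqrt(21); poles of order 3, moduli 1 + (2/7)*sqrt(21) and -1 + (2/7)*sqrt(21).
The radius of convergence is the smallest modulus among the singular points: -1 + (2/7)*sqrt(21).
The factor k**2 - 2*k - 5/7 splits as (k - a)(k - a') with a = 1 - (2/7)*sqrt(21), a' = 1 + (2/7)*sqrt(21). At the order-3 pole a set g(k) = (k - a)^3*f(k) = [-16/25] / (k - a')^3.
Order-3 pole: residue = g''(a)/2; g''(1 - (2/7)*sqrt(21)) = (49/3600)*sqrt(21), so the residue is (49/7200)*sqrt(21).
The factor k**2 - 2*k - 5/7 splits as (k - a)(k - a') with a = 1 + (2/7)*sqrt(21), a' = 1 - (2/7)*sqrt(21). At the order-3 pole a set g(k) = (k - a)^3*f(k) = [-16/25] / (k - a')^3.
Order-3 pole: residue = g''(a)/2; g''(1 + (2/7)*sqrt(21)) = -(49/3600)*sqrt(21), so the residue is -(49/7200)*sqrt(21).
List the singular points by increasing real part (a conjugate pair: the negative imaginary part first).


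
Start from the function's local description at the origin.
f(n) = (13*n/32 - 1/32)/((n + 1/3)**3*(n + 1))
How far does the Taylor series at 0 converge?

The radius of convergence is 1/3.

Denominator factor (n + 1): pole of order 1 at -1, modulus 1.
Denominator factor (n + 1/3)^3: pole of order 3 at -1/3, modulus 1/3.
The radius of convergence is the smallest modulus among the singular points: 1/3.


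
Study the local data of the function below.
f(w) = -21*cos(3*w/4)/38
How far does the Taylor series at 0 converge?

The radius of convergence is infinite.

The factor cos(3*w/4) is entire and contributes no finite singular point.
The polynomial part has no poles.
No finite singular points: the Taylor series at 0 converges everywhere.


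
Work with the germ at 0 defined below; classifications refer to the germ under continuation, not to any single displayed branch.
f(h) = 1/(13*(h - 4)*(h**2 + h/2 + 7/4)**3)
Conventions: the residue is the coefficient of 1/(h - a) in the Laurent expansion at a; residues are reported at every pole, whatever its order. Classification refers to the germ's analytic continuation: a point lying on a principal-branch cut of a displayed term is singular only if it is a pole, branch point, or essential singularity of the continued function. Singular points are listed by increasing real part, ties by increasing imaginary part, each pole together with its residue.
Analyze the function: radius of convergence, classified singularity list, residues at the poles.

Denominator factor (h**2 + h/2 + 7/4)^3: discriminant -27/4, complex-conjugate roots (-1/4) + ((3/4)*sqrt(3))*i and (-1/4) - ((3/4)*sqrt(3))*i; poles of order 3, moduli (1/2)*sqrt(7) and (1/2)*sqrt(7).
Denominator factor (h - 4): pole of order 1 at 4, modulus 4.
The radius of convergence is the smallest modulus among the singular points: (1/2)*sqrt(7).
The factor h**2 + h/2 + 7/4 splits as (h - a)(h - a') with a = (-1/4) - ((3/4)*sqrt(3))*i, a' = (-1/4) + ((3/4)*sqrt(3))*i. At the order-3 pole a set g(h) = (h - a)^3*f(h) = [1/(13*(h - 4))] / (h - a')^3.
Order-3 pole: residue = g''(a)/2; g''((-1/4) - ((3/4)*sqrt(3))*i) = (-64/6409507) - ((15391936/14017591809)*sqrt(3))*i, so the residue is (-32/6409507) - ((7695968/14017591809)*sqrt(3))*i.
The factor h**2 + h/2 + 7/4 splits as (h - a)(h - a') with a = (-1/4) + ((3/4)*sqrt(3))*i, a' = (-1/4) - ((3/4)*sqrt(3))*i. At the order-3 pole a set g(h) = (h - a)^3*f(h) = [1/(13*(h - 4))] / (h - a')^3.
Order-3 pole: residue = g''(a)/2; g''((-1/4) + ((3/4)*sqrt(3))*i) = (-64/6409507) + ((15391936/14017591809)*sqrt(3))*i, so the residue is (-32/6409507) + ((7695968/14017591809)*sqrt(3))*i.
At the order-1 pole 4 set g(h) = (h - (4))*f(h) = 1/(13*(h**2 + h/2 + 7/4)**3).
Simple pole: residue = g(a) at a = 4, which is 64/6409507.
List the singular points by increasing real part (a conjugate pair: the negative imaginary part first).

Radius of convergence at 0: (1/2)*sqrt(7).
At (-1/4) - ((3/4)*sqrt(3))*i: a pole of order 3; residue (-32/6409507) - ((7695968/14017591809)*sqrt(3))*i.
At (-1/4) + ((3/4)*sqrt(3))*i: a pole of order 3; residue (-32/6409507) + ((7695968/14017591809)*sqrt(3))*i.
At 4: a pole of order 1; residue 64/6409507.


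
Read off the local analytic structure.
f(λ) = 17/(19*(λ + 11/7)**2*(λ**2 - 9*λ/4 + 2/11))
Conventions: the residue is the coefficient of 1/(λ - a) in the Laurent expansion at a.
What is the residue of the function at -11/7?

The residue is 426152804/3380649499.

At the order-2 pole -11/7 set g(λ) = (λ - (-11/7))^2*f(λ) = 17/(19*(λ**2 - 9*λ/4 + 2/11)).
Order-2 pole: residue = g'(a); g'(-11/7) = 426152804/3380649499, so the residue is 426152804/3380649499.


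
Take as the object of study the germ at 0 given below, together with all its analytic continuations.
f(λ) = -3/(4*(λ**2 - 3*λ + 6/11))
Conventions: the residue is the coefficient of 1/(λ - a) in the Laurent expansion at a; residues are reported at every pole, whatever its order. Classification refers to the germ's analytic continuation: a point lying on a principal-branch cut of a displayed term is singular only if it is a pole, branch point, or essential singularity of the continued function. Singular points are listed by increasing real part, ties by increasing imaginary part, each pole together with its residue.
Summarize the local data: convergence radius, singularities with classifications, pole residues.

Radius of convergence at 0: 3/2 - (5/22)*sqrt(33).
At 3/2 - (5/22)*sqrt(33): a pole of order 1; residue (1/20)*sqrt(33).
At 3/2 + (5/22)*sqrt(33): a pole of order 1; residue -(1/20)*sqrt(33).

Denominator factor (λ**2 - 3*λ + 6/11): discriminant 75/11, real irrational roots 3/2 + (5/22)*sqrt(33) and 3/2 - (5/22)*sqrt(33); poles of order 1, moduli 3/2 + (5/22)*sqrt(33) and 3/2 - (5/22)*sqrt(33).
The radius of convergence is the smallest modulus among the singular points: 3/2 - (5/22)*sqrt(33).
The factor λ**2 - 3*λ + 6/11 splits as (λ - a)(λ - a') with a = 3/2 - (5/22)*sqrt(33), a' = 3/2 + (5/22)*sqrt(33). At the order-1 pole a set g(λ) = (λ - a)*f(λ) = [-3/4] / (λ - a').
Simple pole: residue = g(a) at a = 3/2 - (5/22)*sqrt(33), which is (1/20)*sqrt(33).
The factor λ**2 - 3*λ + 6/11 splits as (λ - a)(λ - a') with a = 3/2 + (5/22)*sqrt(33), a' = 3/2 - (5/22)*sqrt(33). At the order-1 pole a set g(λ) = (λ - a)*f(λ) = [-3/4] / (λ - a').
Simple pole: residue = g(a) at a = 3/2 + (5/22)*sqrt(33), which is -(1/20)*sqrt(33).
List the singular points by increasing real part (a conjugate pair: the negative imaginary part first).


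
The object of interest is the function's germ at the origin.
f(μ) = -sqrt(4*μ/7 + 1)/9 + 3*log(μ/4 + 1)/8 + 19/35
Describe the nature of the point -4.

The point is a logarithmic branch point.

The term (3/8)*log(1 - μ/(-4)) has argument 1 - -4/(-4) = 0 at -4: a logarithmic (infinitely-sheeted) branch point; the remaining terms are analytic or single-valued there.


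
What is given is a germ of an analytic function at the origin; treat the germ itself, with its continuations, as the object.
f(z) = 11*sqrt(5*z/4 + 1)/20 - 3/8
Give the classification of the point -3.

The point is a regular point.

There is no denominator, hence no pole anywhere.
Branch term sqrt(1 - z/(-4/5)): argument at -3 is -11/4, nonzero, so -3 is not its branch point (a point on a principal cut is still regular for the continued germ).
So the germ continues analytically to -3.


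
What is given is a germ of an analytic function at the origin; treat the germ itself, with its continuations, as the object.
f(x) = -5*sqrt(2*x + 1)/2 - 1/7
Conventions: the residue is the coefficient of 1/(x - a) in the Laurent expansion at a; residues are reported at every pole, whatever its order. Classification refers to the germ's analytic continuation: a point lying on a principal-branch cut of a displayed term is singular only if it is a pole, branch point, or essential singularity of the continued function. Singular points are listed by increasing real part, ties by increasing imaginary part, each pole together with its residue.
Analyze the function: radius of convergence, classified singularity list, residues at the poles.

Branch term (-5/2)*sqrt(1 - x/(-1/2)): its argument vanishes at x = -1/2, a square-root branch point, modulus 1/2.
The radius of convergence is the smallest modulus among the singular points: 1/2.

Radius of convergence at 0: 1/2.
At -1/2: an algebraic (square-root) branch point.


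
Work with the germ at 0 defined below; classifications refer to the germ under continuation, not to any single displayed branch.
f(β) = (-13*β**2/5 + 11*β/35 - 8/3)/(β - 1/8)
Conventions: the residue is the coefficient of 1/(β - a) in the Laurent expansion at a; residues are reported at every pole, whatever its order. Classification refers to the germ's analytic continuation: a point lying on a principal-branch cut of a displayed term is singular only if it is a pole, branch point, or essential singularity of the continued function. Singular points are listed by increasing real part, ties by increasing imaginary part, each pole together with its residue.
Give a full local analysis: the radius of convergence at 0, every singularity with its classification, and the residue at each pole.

Radius of convergence at 0: 1/8.
At 1/8: a pole of order 1; residue -17929/6720.

Denominator factor (β - 1/8): pole of order 1 at 1/8, modulus 1/8.
The radius of convergence is the smallest modulus among the singular points: 1/8.
At the order-1 pole 1/8 set g(β) = (β - (1/8))*f(β) = -13*β**2/5 + 11*β/35 - 8/3.
Simple pole: residue = g(a) at a = 1/8, which is -17929/6720.


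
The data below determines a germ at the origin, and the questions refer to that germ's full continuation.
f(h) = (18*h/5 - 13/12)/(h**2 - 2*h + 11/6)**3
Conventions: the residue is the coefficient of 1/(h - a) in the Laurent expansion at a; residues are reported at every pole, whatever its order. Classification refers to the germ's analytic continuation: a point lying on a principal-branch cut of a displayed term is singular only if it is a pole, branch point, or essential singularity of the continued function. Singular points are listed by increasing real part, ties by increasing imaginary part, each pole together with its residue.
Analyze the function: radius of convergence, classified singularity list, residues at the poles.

Denominator factor (h**2 - 2*h + 11/6)^3: discriminant -10/3, complex-conjugate roots (1) + ((1/6)*sqrt(30))*i and (1) - ((1/6)*sqrt(30))*i; poles of order 3, moduli (1/6)*sqrt(66) and (1/6)*sqrt(66).
The radius of convergence is the smallest modulus among the singular points: (1/6)*sqrt(66).
The factor h**2 - 2*h + 11/6 splits as (h - a)(h - a') with a = (1) - ((1/6)*sqrt(30))*i, a' = (1) + ((1/6)*sqrt(30))*i. At the order-3 pole a set g(h) = (h - a)^3*f(h) = [18*h/5 - 13/12] / (h - a')^3.
Order-3 pole: residue = g''(a)/2; g''((1) - ((1/6)*sqrt(30))*i) = ((1359/5000)*sqrt(30))*i, so the residue is ((1359/10000)*sqrt(30))*i.
The factor h**2 - 2*h + 11/6 splits as (h - a)(h - a') with a = (1) + ((1/6)*sqrt(30))*i, a' = (1) - ((1/6)*sqrt(30))*i. At the order-3 pole a set g(h) = (h - a)^3*f(h) = [18*h/5 - 13/12] / (h - a')^3.
Order-3 pole: residue = g''(a)/2; g''((1) + ((1/6)*sqrt(30))*i) = -((1359/5000)*sqrt(30))*i, so the residue is -((1359/10000)*sqrt(30))*i.
List the singular points by increasing real part (a conjugate pair: the negative imaginary part first).

Radius of convergence at 0: (1/6)*sqrt(66).
At (1) - ((1/6)*sqrt(30))*i: a pole of order 3; residue ((1359/10000)*sqrt(30))*i.
At (1) + ((1/6)*sqrt(30))*i: a pole of order 3; residue -((1359/10000)*sqrt(30))*i.


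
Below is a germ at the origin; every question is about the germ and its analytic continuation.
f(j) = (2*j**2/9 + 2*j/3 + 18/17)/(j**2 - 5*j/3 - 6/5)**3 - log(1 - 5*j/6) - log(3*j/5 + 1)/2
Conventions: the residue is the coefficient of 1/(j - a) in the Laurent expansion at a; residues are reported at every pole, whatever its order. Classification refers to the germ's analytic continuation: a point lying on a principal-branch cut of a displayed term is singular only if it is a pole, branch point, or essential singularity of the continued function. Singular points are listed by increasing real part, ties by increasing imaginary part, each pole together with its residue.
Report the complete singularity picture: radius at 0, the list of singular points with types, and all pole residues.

Denominator factor (j**2 - 5*j/3 - 6/5)^3: discriminant 341/45, real irrational roots 5/6 + (1/30)*sqrt(1705) and 5/6 - (1/30)*sqrt(1705); poles of order 3, moduli 5/6 + (1/30)*sqrt(1705) and -5/6 + (1/30)*sqrt(1705).
Branch term (-1/2)*log(1 - j/(-5/3)): its argument vanishes at j = -5/3, a logarithmic branch point, modulus 5/3.
Branch term (-1)*log(1 - j/(6/5)): its argument vanishes at j = 6/5, a logarithmic branch point, modulus 6/5.
The radius of convergence is the smallest modulus among the singular points: -5/6 + (1/30)*sqrt(1705).
The branch terms are analytic at 5/6 - (1/30)*sqrt(1705) and contribute nothing to the residue; only the rational part matters.
The factor j**2 - 5*j/3 - 6/5 splits as (j - a)(j - a') with a = 5/6 - (1/30)*sqrt(1705), a' = 5/6 + (1/30)*sqrt(1705). At the order-3 pole a set g(j) = (j - a)^3*(rational part) = [2*j**2/9 + 2*j/3 + 18/17] / (j - a')^3.
Order-3 pole: residue = g''(a)/2; g''(5/6 - (1/30)*sqrt(1705)) = -(2018040/674080957)*sqrt(1705), so the residue is -(1009020/674080957)*sqrt(1705).
The branch terms are analytic at 5/6 + (1/30)*sqrt(1705) and contribute nothing to the residue; only the rational part matters.
The factor j**2 - 5*j/3 - 6/5 splits as (j - a)(j - a') with a = 5/6 + (1/30)*sqrt(1705), a' = 5/6 - (1/30)*sqrt(1705). At the order-3 pole a set g(j) = (j - a)^3*(rational part) = [2*j**2/9 + 2*j/3 + 18/17] / (j - a')^3.
Order-3 pole: residue = g''(a)/2; g''(5/6 + (1/30)*sqrt(1705)) = (2018040/674080957)*sqrt(1705), so the residue is (1009020/674080957)*sqrt(1705).
List the singular points by increasing real part (a conjugate pair: the negative imaginary part first).

Radius of convergence at 0: -5/6 + (1/30)*sqrt(1705).
At -5/3: a logarithmic branch point.
At 5/6 - (1/30)*sqrt(1705): a pole of order 3; residue -(1009020/674080957)*sqrt(1705).
At 6/5: a logarithmic branch point.
At 5/6 + (1/30)*sqrt(1705): a pole of order 3; residue (1009020/674080957)*sqrt(1705).


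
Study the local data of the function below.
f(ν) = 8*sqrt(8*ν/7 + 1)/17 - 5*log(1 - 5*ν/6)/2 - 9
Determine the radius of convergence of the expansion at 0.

Branch term (-5/2)*log(1 - ν/(6/5)): its argument vanishes at ν = 6/5, a logarithmic branch point, modulus 6/5.
Branch term (8/17)*sqrt(1 - ν/(-7/8)): its argument vanishes at ν = -7/8, a square-root branch point, modulus 7/8.
The radius of convergence is the smallest modulus among the singular points: 7/8.

The radius of convergence is 7/8.


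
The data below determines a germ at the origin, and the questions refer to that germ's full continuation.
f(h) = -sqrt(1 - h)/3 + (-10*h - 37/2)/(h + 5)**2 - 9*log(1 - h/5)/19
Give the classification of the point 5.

The point is a logarithmic branch point.

The term (-9/19)*log(1 - h/(5)) has argument 1 - 5/(5) = 0 at 5: a logarithmic (infinitely-sheeted) branch point; the remaining terms are analytic or single-valued there.


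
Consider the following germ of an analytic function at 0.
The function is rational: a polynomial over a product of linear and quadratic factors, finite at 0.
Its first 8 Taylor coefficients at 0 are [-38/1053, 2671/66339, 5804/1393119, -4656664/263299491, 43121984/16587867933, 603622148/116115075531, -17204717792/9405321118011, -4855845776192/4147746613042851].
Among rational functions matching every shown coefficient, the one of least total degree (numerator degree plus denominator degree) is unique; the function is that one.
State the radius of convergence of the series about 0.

The radius of convergence is (3/2)*sqrt(2).

No rational of total degree below 5 reproduces all 8 coefficients; solving the [1/4] Pade equations on them gives f(φ) = (7*φ/12 - 19/26)/(φ**2 + 5*φ/7 + 9/2)**2, whose expansion matches every shown term.
Denominator factor (φ**2 + 5*φ/7 + 9/2)^2: discriminant -857/49, complex-conjugate roots (-5/14) + ((1/14)*sqrt(857))*i and (-5/14) - ((1/14)*sqrt(857))*i; poles of order 2, moduli (3/2)*sqrt(2) and (3/2)*sqrt(2).
The radius of convergence is the smallest modulus among the singular points: (3/2)*sqrt(2).


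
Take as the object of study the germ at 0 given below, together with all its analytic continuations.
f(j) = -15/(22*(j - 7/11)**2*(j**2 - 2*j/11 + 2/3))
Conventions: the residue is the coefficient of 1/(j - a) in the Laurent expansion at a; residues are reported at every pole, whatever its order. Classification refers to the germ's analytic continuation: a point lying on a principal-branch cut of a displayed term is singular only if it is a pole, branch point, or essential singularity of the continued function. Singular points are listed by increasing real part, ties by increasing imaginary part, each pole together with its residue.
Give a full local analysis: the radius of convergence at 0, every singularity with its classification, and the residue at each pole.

Radius of convergence at 0: 7/11.
At (1/11) - ((1/33)*sqrt(717))*i: a pole of order 1; residue (-49005/120409) + ((713295/115111004)*sqrt(717))*i.
At (1/11) + ((1/33)*sqrt(717))*i: a pole of order 1; residue (-49005/120409) - ((713295/115111004)*sqrt(717))*i.
At 7/11: a pole of order 2; residue 98010/120409.

Denominator factor (j**2 - 2*j/11 + 2/3): discriminant -956/363, complex-conjugate roots (1/11) + ((1/33)*sqrt(717))*i and (1/11) - ((1/33)*sqrt(717))*i; poles of order 1, moduli (1/3)*sqrt(6) and (1/3)*sqrt(6).
Denominator factor (j - 7/11)^2: pole of order 2 at 7/11, modulus 7/11.
The radius of convergence is the smallest modulus among the singular points: 7/11.
The factor j**2 - 2*j/11 + 2/3 splits as (j - a)(j - a') with a = (1/11) - ((1/33)*sqrt(717))*i, a' = (1/11) + ((1/33)*sqrt(717))*i. At the order-1 pole a set g(j) = (j - a)*f(j) = [-15/(22*(j - 7/11)**2)] / (j - a').
Simple pole: residue = g(a) at a = (1/11) - ((1/33)*sqrt(717))*i, which is (-49005/120409) + ((713295/115111004)*sqrt(717))*i.
The factor j**2 - 2*j/11 + 2/3 splits as (j - a)(j - a') with a = (1/11) + ((1/33)*sqrt(717))*i, a' = (1/11) - ((1/33)*sqrt(717))*i. At the order-1 pole a set g(j) = (j - a)*f(j) = [-15/(22*(j - 7/11)**2)] / (j - a').
Simple pole: residue = g(a) at a = (1/11) + ((1/33)*sqrt(717))*i, which is (-49005/120409) - ((713295/115111004)*sqrt(717))*i.
At the order-2 pole 7/11 set g(j) = (j - (7/11))^2*f(j) = -15/(22*(j**2 - 2*j/11 + 2/3)).
Order-2 pole: residue = g'(a); g'(7/11) = 98010/120409, so the residue is 98010/120409.
List the singular points by increasing real part (a conjugate pair: the negative imaginary part first).


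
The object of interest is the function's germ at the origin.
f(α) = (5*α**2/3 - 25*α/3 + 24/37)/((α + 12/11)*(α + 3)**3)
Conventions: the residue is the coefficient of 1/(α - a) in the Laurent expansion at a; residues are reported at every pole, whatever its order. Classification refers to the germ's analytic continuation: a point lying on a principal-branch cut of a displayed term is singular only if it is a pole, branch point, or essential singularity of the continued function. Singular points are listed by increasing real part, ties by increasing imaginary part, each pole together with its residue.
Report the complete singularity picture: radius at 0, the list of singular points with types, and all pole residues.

Radius of convergence at 0: 12/11.
At -3: a pole of order 3; residue -577324/342657.
At -12/11: a pole of order 1; residue 577324/342657.

Denominator factor (α + 12/11): pole of order 1 at -12/11, modulus 12/11.
Denominator factor (α + 3)^3: pole of order 3 at -3, modulus 3.
The radius of convergence is the smallest modulus among the singular points: 12/11.
At the order-3 pole -3 set g(α) = (α - (-3))^3*f(α) = (5*α**2/3 - 25*α/3 + 24/37)/(α + 12/11).
Order-3 pole: residue = g''(a)/2; g''(-3) = -1154648/342657, so the residue is -577324/342657.
At the order-1 pole -12/11 set g(α) = (α - (-12/11))*f(α) = (5*α**2/3 - 25*α/3 + 24/37)/(α + 3)**3.
Simple pole: residue = g(a) at a = -12/11, which is 577324/342657.
List the singular points by increasing real part (a conjugate pair: the negative imaginary part first).


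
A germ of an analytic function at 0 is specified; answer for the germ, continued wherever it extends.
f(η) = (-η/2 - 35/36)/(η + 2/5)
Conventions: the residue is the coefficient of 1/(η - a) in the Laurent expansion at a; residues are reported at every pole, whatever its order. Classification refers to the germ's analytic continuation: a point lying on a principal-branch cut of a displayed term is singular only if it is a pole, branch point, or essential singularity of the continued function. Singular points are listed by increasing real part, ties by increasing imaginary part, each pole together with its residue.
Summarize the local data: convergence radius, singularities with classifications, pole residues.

Denominator factor (η + 2/5): pole of order 1 at -2/5, modulus 2/5.
The radius of convergence is the smallest modulus among the singular points: 2/5.
At the order-1 pole -2/5 set g(η) = (η - (-2/5))*f(η) = -η/2 - 35/36.
Simple pole: residue = g(a) at a = -2/5, which is -139/180.

Radius of convergence at 0: 2/5.
At -2/5: a pole of order 1; residue -139/180.


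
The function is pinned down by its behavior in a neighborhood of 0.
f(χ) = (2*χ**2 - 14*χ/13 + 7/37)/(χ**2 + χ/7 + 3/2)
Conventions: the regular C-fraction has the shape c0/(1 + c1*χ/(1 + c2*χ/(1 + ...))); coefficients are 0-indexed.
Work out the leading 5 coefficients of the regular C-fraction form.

The regular C-fraction coefficients are [14/111, 1580/273, -20442/5135, 26682253/28261065, -189995/71547].

Taylor coefficients (expand at 0): a_0 = 14/111, a_1 = -3160/4329, a_2 = 119888/90909, a_3 = 689264/1909089, a_4 = -36625600/40090869.
c0 = a_0 = 14/111. Peel one level at a time: if S = 1 + c*χ/S' with S'(0) = 1, then c is the χ-coefficient of S and S' = c*χ/(S - 1).
S_1 = c0/f = 1 + (1580/273)*χ + (27256/1183)*χ^2 + ...; c1 = 1580/273.
S_2 = c1*χ/(S_1 - 1) = 1 + (-20442/5135)*χ + (4104962/1092175)*χ^2 + ...; c2 = -20442/5135.
S_3 = c2*χ/(S_2 - 1) = 1 + (26682253/28261065)*χ + (12834163693/5118973209)*χ^2 + ...; c3 = 26682253/28261065.
S_4 = c3*χ/(S_3 - 1) = 1 + (-189995/71547)*χ + ...; c4 = -189995/71547.


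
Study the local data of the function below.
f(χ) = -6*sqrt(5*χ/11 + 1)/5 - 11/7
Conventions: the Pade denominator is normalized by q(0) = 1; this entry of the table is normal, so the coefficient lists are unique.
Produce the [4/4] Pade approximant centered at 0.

The Pade approximant has numerator coefficients [-97/35, -109/44, -9795/13552, -22625/298144, -54125/26236672]; denominator coefficients [1, 35/44, 375/1936, 625/42592, 625/3748096].

Taylor coefficients needed (expand at 0): a_0 = -97/35, a_1 = -3/11, a_2 = 15/484, a_3 = -75/10648, a_4 = 1875/937024, a_5 = -13125/20614528, a_6 = 196875/907039232, a_7 = -140625/1814078464, a_8 = 9140625/319277809664.
Write the denominator as Q(χ) = 1 + q1*χ + q2*χ^2 + q3*χ^3 + q4*χ^4. Requiring Q*f - P = O(χ^9) with deg P <= 4 kills the coefficients of χ^5..χ^8 in Q*f:
  χ^5: a_5 + q1*a_4 + q2*a_3 + q3*a_2 + q4*a_1 = 0, i.e. -13125/20614528 + (1875/937024)*q1 + (-75/10648)*q2 + (15/484)*q3 + (-3/11)*q4 = 0.
  χ^6: a_6 + q1*a_5 + q2*a_4 + q3*a_3 + q4*a_2 = 0, i.e. 196875/907039232 + (-13125/20614528)*q1 + (1875/937024)*q2 + (-75/10648)*q3 + (15/484)*q4 = 0.
  χ^7: a_7 + q1*a_6 + q2*a_5 + q3*a_4 + q4*a_3 = 0, i.e. -140625/1814078464 + (196875/907039232)*q1 + (-13125/20614528)*q2 + (1875/937024)*q3 + (-75/10648)*q4 = 0.
  χ^8: a_8 + q1*a_7 + q2*a_6 + q3*a_5 + q4*a_4 = 0, i.e. 9140625/319277809664 + (-140625/1814078464)*q1 + (196875/907039232)*q2 + (-13125/20614528)*q3 + (1875/937024)*q4 = 0.
Solving this linear system: q1 = 35/44, q2 = 375/1936, q3 = 625/42592, q4 = 625/3748096.
The numerator is Q*f truncated at degree 4: P0 = a_0 = -97/35; P1 = a_1 + q1*a_0 = -109/44; P2 = a_2 + q1*a_1 + q2*a_0 = -9795/13552; P3 = a_3 + q1*a_2 + q2*a_1 + q3*a_0 = -22625/298144; P4 = a_4 + q1*a_3 + q2*a_2 + q3*a_1 + q4*a_0 = -54125/26236672.


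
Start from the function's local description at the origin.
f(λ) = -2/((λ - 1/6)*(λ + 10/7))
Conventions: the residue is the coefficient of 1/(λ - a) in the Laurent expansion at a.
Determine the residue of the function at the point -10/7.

At the order-1 pole -10/7 set g(λ) = (λ - (-10/7))*f(λ) = -2/(λ - 1/6).
Simple pole: residue = g(a) at a = -10/7, which is 84/67.

The residue is 84/67.


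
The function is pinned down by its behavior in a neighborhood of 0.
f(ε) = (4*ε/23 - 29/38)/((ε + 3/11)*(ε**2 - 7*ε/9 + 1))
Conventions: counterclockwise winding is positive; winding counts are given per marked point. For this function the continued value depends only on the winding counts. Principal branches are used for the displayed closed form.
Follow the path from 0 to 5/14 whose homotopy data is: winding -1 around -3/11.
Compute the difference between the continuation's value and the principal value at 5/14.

Continued minus principal equals 0.

The function is rational, hence single-valued: continuing it around any pole returns the same value, so the difference is 0.


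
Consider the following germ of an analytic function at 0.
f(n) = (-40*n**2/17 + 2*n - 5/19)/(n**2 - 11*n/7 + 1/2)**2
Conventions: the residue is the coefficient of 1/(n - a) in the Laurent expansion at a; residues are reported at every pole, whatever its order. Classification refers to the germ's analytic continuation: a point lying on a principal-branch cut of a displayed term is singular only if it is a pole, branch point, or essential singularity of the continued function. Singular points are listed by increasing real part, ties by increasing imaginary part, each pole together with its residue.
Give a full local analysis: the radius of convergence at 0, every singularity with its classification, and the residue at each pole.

Denominator factor (n**2 - 11*n/7 + 1/2)^2: discriminant 23/49, real irrational roots 11/14 + (1/14)*sqrt(23) and 11/14 - (1/14)*sqrt(23); poles of order 2, moduli 11/14 + (1/14)*sqrt(23) and 11/14 - (1/14)*sqrt(23).
The radius of convergence is the smallest modulus among the singular points: 11/14 - (1/14)*sqrt(23).
The factor n**2 - 11*n/7 + 1/2 splits as (n - a)(n - a') with a = 11/14 - (1/14)*sqrt(23), a' = 11/14 + (1/14)*sqrt(23). At the order-2 pole a set g(n) = (n - a)^2*f(n) = [-40*n**2/17 + 2*n - 5/19] / (n - a')^2.
Order-2 pole: residue = g'(a); g'(11/14 - (1/14)*sqrt(23)) = (29204/170867)*sqrt(23), so the residue is (29204/170867)*sqrt(23).
The factor n**2 - 11*n/7 + 1/2 splits as (n - a)(n - a') with a = 11/14 + (1/14)*sqrt(23), a' = 11/14 - (1/14)*sqrt(23). At the order-2 pole a set g(n) = (n - a)^2*f(n) = [-40*n**2/17 + 2*n - 5/19] / (n - a')^2.
Order-2 pole: residue = g'(a); g'(11/14 + (1/14)*sqrt(23)) = -(29204/170867)*sqrt(23), so the residue is -(29204/170867)*sqrt(23).
List the singular points by increasing real part (a conjugate pair: the negative imaginary part first).

Radius of convergence at 0: 11/14 - (1/14)*sqrt(23).
At 11/14 - (1/14)*sqrt(23): a pole of order 2; residue (29204/170867)*sqrt(23).
At 11/14 + (1/14)*sqrt(23): a pole of order 2; residue -(29204/170867)*sqrt(23).


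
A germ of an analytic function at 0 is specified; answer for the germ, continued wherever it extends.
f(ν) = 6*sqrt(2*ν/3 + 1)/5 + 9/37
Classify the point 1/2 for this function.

The point is a regular point.

There is no denominator, hence no pole anywhere.
Branch term sqrt(1 - ν/(-3/2)): argument at 1/2 is 4/3, nonzero, so 1/2 is not its branch point (a point on a principal cut is still regular for the continued germ).
So the germ continues analytically to 1/2.


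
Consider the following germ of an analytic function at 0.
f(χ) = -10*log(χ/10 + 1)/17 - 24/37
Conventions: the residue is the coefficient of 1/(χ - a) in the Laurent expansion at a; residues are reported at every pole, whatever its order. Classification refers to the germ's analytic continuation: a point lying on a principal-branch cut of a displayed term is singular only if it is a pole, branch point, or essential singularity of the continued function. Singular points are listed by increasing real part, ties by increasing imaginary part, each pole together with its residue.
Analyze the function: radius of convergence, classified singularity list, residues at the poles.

Radius of convergence at 0: 10.
At -10: a logarithmic branch point.

Branch term (-10/17)*log(1 - χ/(-10)): its argument vanishes at χ = -10, a logarithmic branch point, modulus 10.
The radius of convergence is the smallest modulus among the singular points: 10.


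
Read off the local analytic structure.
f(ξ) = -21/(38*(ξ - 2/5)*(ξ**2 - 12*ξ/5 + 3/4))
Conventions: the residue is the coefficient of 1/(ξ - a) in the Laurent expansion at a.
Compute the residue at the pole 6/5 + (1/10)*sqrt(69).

The factor ξ**2 - 12*ξ/5 + 3/4 splits as (ξ - a)(ξ - a') with a = 6/5 + (1/10)*sqrt(69), a' = 6/5 - (1/10)*sqrt(69). At the order-1 pole a set g(ξ) = (ξ - a)*f(ξ) = [-21/(38*(ξ - 2/5))] / (ξ - a').
Simple pole: residue = g(a) at a = 6/5 + (1/10)*sqrt(69), which is -105/19 + (280/437)*sqrt(69).

The residue is -105/19 + (280/437)*sqrt(69).


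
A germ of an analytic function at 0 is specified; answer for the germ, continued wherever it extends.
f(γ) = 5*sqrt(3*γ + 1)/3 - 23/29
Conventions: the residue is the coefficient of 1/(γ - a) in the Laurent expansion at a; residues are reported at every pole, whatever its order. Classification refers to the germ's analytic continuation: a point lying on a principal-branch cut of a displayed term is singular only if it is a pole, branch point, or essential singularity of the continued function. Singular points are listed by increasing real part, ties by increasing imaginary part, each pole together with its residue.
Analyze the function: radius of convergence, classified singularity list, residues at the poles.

Branch term (5/3)*sqrt(1 - γ/(-1/3)): its argument vanishes at γ = -1/3, a square-root branch point, modulus 1/3.
The radius of convergence is the smallest modulus among the singular points: 1/3.

Radius of convergence at 0: 1/3.
At -1/3: an algebraic (square-root) branch point.


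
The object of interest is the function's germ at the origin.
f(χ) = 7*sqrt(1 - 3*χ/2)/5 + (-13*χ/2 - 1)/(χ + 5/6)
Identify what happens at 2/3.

The point is an algebraic (square-root) branch point.

The term (7/5)*sqrt(1 - χ/(2/3)) has argument 1 - 2/3/(2/3) = 0 at 2/3: a square-root (algebraic, two-sheeted) branch point; the remaining terms are analytic or single-valued there.


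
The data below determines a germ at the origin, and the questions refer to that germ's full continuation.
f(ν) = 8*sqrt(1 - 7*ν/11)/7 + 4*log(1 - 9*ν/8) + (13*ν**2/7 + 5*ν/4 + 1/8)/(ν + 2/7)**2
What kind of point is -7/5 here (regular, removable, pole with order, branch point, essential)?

The point is a regular point.

Denominator factors: ν + 2/7 = -39/35 at ν = -7/5 — none vanishes.
Branch term log(1 - ν/(8/9)): argument at -7/5 is 103/40, nonzero, so -7/5 is not its branch point (a point on a principal cut is still regular for the continued germ).
Branch term sqrt(1 - ν/(11/7)): argument at -7/5 is 104/55, nonzero, so -7/5 is not its branch point (a point on a principal cut is still regular for the continued germ).
So the germ continues analytically to -7/5.


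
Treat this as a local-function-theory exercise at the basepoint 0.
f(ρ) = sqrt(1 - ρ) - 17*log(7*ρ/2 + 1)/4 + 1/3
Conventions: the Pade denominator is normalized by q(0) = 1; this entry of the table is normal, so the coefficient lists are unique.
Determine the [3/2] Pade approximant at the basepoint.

The Pade approximant has numerator coefficients [4/3, -12246698333/1275859000, -180396118213/5103436000, -315264149729/30620616000]; denominator coefficients [1, 690903168/159482375, 394000263/98143000].

Taylor coefficients needed (expand at 0): a_0 = 4/3, a_1 = -123/8, a_2 = 829/32, a_3 = -5837/96, a_4 = 40807/256, a_5 = -571473/1280.
Write the denominator as Q(ρ) = 1 + q1*ρ + q2*ρ^2. Requiring Q*f - P = O(ρ^6) with deg P <= 3 kills the coefficients of ρ^4..ρ^5 in Q*f:
  ρ^4: a_4 + q1*a_3 + q2*a_2 = 0, i.e. 40807/256 + (-5837/96)*q1 + (829/32)*q2 = 0.
  ρ^5: a_5 + q1*a_4 + q2*a_3 = 0, i.e. -571473/1280 + (40807/256)*q1 + (-5837/96)*q2 = 0.
Solving this linear system: q1 = 690903168/159482375, q2 = 394000263/98143000.
The numerator is Q*f truncated at degree 3: P0 = a_0 = 4/3; P1 = a_1 + q1*a_0 = -12246698333/1275859000; P2 = a_2 + q1*a_1 + q2*a_0 = -180396118213/5103436000; P3 = a_3 + q1*a_2 + q2*a_1 = -315264149729/30620616000.
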